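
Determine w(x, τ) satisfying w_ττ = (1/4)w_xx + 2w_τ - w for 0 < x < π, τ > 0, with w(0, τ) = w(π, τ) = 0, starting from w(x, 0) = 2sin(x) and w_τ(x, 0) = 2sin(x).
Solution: Substitute w = exp(τ)u.
Then w_τ = exp(τ)(u_τ + u), w_ττ = exp(τ)(u_ττ + 2u_τ + u), w_xx = exp(τ)u_xx; substituting and dividing by exp(τ), the lower-order terms cancel: u_ττ = (1/4)u_xx (standard wave equation).
Data for u: u(x,0) = w(x,0) = 2sin(x); u_τ(x,0) = w_τ(x,0) - w(x,0) = 0. The boundary conditions carry over: u(0,τ) = u(π,τ) = 0.
Separating variables: u = Σ [A_n cos(ω_n τ) + B_n sin(ω_n τ)] sin(nx), ω_n = n/2. From ICs: A_1=2.
So u(x,τ) = 2sin(x)cos(τ/2), and w(x,τ) = exp(τ)u(x,τ).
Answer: w(x, τ) = 2exp(τ)sin(x)cos(τ/2)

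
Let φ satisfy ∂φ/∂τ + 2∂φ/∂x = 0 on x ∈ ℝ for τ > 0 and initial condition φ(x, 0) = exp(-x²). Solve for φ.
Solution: By characteristics (dx/dτ = 2), φ(x,τ) = f(x - 2τ) with f = φ(·, 0).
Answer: φ(x, τ) = exp(-(x - 2τ)²)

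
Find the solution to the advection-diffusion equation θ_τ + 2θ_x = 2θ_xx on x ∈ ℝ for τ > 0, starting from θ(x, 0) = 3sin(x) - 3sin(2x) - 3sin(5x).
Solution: Change to a moving frame: let η = x - 2τ, σ = τ and write θ(x,τ) = u(η,σ).
By the chain rule θ_τ = u_σ - 2u_η, θ_x = u_η, θ_xx = u_ηη.
Then θ_τ + 2θ_x = u_σ: the advection term cancels and the PDE becomes the heat equation u_σ = 2u_ηη on η ∈ ℝ.
Initial data: u(η,0) = θ(η,0) = 3sin(η) - 3sin(2η) - 3sin(5η).
On η ∈ ℝ each mode satisfies (sin(nη))″ = -n² sin(nη), so exp(-2n²σ) sin(nη) solves the heat equation; by superposition u(η,σ) = Σ c_n exp(-2n²σ) sin(nη).
Reading off the coefficients: c_1=3, c_2=-3, c_5=-3, so u(η,σ) = 3exp(-2σ)sin(η) - 3exp(-8σ)sin(2η) - 3exp(-50σ)sin(5η).
Substituting back η = x - 2τ, σ = τ: θ(x,τ) = u(x - 2τ, τ).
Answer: θ(x, τ) = 3exp(-2τ)sin(x - 2τ) - 3exp(-8τ)sin(2x - 4τ) - 3exp(-50τ)sin(5x - 10τ)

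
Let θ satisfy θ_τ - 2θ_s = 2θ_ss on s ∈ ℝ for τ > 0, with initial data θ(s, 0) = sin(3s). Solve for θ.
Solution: Moving frame: η = s + 2τ, σ = τ, θ = u(η,σ), so θ_τ = u_σ + 2u_η and θ_ss = u_ηη.
Hence θ_τ - 2θ_s = u_σ and the PDE becomes the heat equation u_σ = 2u_ηη on η ∈ ℝ.
Initial data: u(η,0) = θ(η,0) = sin(3η). Each mode sin(nη) decays as exp(-2n²σ) on ℝ, so u(η,σ) = Σ c_n exp(-2n²σ) sin(nη) with c_3=1: u(η,σ) = exp(-18σ)sin(3η).
Substituting back: θ(s,τ) = u(s + 2τ, τ).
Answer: θ(s, τ) = exp(-18τ)sin(3s + 6τ)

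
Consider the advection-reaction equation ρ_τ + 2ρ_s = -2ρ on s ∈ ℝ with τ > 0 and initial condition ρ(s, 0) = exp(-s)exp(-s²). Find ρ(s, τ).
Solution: Substitute ρ = exp(-s)u, i.e. u = exp(s)ρ.
By the product rule, ρ_s = exp(-s)(u_s - u), ρ_τ = exp(-s)u_τ.
Substituting into the PDE and dividing by exp(-s): u_τ + 2(u_s - u) = -2u.
The lower-order terms cancel, leaving the standard advection equation u_τ + 2u_s = 0.
Initial data for u: u(s,0) = exp(s)ρ(s,0) = exp(-s²).
Solve for u:
  By method of characteristics (waves move right with speed 2):
  Along characteristics s - 2τ = const, u is constant, so u(s,τ) = f(s - 2τ) with f = u(·, 0).
Hence u(s,τ) = exp(-(s - 2τ)²).
Transform back: ρ(s,τ) = exp(-s)u(s,τ).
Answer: ρ(s, τ) = exp(-s)exp(-(s - 2τ)²)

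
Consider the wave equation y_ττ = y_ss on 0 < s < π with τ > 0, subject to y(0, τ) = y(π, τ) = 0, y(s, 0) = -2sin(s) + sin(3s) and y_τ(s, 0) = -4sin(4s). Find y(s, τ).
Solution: Separating variables: y = Σ [A_n cos(ω_n τ) + B_n sin(ω_n τ)] sin(ns), ω_n = n. From ICs (B_n = velocity coefficient / ω_n): A_1=-2, A_3=1, B_4=-1.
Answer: y(s, τ) = -2sin(s)cos(τ) + sin(3s)cos(3τ) - sin(4s)sin(4τ)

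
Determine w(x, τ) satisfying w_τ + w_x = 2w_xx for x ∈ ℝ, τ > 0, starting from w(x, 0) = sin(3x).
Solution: Moving frame: η = x - τ, σ = τ, w = u(η,σ), so w_τ = u_σ - u_η and w_xx = u_ηη.
Hence w_τ + w_x = u_σ and the PDE becomes the heat equation u_σ = 2u_ηη on η ∈ ℝ.
Initial data: u(η,0) = w(η,0) = sin(3η). Each mode sin(nη) decays as exp(-2n²σ) on ℝ, so u(η,σ) = Σ c_n exp(-2n²σ) sin(nη) with c_3=1: u(η,σ) = exp(-18σ)sin(3η).
Substituting back: w(x,τ) = u(x - τ, τ).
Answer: w(x, τ) = exp(-18τ)sin(3x - 3τ)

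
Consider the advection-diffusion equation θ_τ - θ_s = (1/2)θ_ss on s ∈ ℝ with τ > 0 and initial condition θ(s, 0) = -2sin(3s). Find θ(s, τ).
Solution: Change to a moving frame: let η = s + τ, σ = τ and write θ(s,τ) = u(η,σ).
By the chain rule θ_τ = u_σ + u_η, θ_s = u_η, θ_ss = u_ηη.
Then θ_τ - θ_s = u_σ: the advection term cancels and the PDE becomes the heat equation u_σ = (1/2)u_ηη on η ∈ ℝ.
Initial data: u(η,0) = θ(η,0) = -2sin(3η).
On η ∈ ℝ each mode satisfies (sin(nη))″ = -n² sin(nη), so exp(-n²σ/2) sin(nη) solves the heat equation; by superposition u(η,σ) = Σ c_n exp(-n²σ/2) sin(nη).
Reading off the coefficients: c_3=-2, so u(η,σ) = -2exp(-9σ/2)sin(3η).
Substituting back η = s + τ, σ = τ: θ(s,τ) = u(s + τ, τ).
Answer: θ(s, τ) = -2exp(-9τ/2)sin(3s + 3τ)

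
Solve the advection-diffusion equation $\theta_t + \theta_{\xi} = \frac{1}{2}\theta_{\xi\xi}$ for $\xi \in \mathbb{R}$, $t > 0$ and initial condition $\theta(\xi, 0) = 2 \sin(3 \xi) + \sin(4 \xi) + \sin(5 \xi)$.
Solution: Change to a moving frame: let $\eta = \xi - t$, $\sigma = t$ and write $\theta(\xi,t) = u(\eta,\sigma)$.
By the chain rule $\theta_t = u_{\sigma} - u_{\eta}$, $\theta_{\xi} = u_{\eta}$, $\theta_{\xi\xi} = u_{\eta\eta}$.
Then $\theta_t + \theta_{\xi} = u_{\sigma}$: the advection term cancels and the PDE becomes the heat equation $u_{\sigma} = \frac{1}{2}u_{\eta\eta}$ on $\eta \in \mathbb{R}$.
Initial data: $u(\eta,0) = \theta(\eta,0) = 2 \sin(3 \eta) + \sin(4 \eta) + \sin(5 \eta)$.
On $\eta \in \mathbb{R}$ each mode satisfies $(\sin(n\eta))'' = -n^2 \sin(n\eta)$, so $e^{-n^2\sigma/2} \sin(n\eta)$ solves the heat equation; by superposition $u(\eta,\sigma) = \sum c_n e^{-n^2\sigma/2} \sin(n\eta)$.
Reading off the coefficients: $c_3=2, c_4=1, c_5=1$, so $u(\eta,\sigma) = e^{-8 \sigma} \sin(4 \eta) + 2 e^{-9 \sigma/2} \sin(3 \eta) + e^{-25 \sigma/2} \sin(5 \eta)$.
Substituting back $\eta = \xi - t$, $\sigma = t$: $\theta(\xi,t) = u(\xi - t, t)$.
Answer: $\theta(\xi, t) = e^{-8 t} \sin(4 \xi - 4 t) + 2 e^{-9 t/2} \sin(3 \xi - 3 t) + e^{-25 t/2} \sin(5 \xi - 5 t)$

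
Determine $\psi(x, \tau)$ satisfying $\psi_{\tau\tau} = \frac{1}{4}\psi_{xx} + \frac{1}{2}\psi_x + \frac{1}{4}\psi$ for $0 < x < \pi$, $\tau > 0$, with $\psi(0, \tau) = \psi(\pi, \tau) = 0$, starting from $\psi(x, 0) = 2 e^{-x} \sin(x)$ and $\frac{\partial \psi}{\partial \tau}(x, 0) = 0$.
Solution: Substitute $\psi = e^{-x}u$, i.e. $u = e^{x}\psi$.
By the product rule, $\psi_x = e^{-x}(u_x - u)$, $\psi_{xx} = e^{-x}(u_{xx} - 2u_x + u)$, $\psi_{\tau\tau} = e^{-x}u_{\tau\tau}$.
Substituting into the PDE and dividing by $e^{-x}$: $u_{\tau\tau} = \frac{1}{4}(u_{xx} - 2u_x + u) + \frac{1}{2}(u_x - u) + \frac{1}{4}u$.
The lower-order terms cancel, leaving the standard wave equation $u_{\tau\tau} = \frac{1}{4}u_{xx}$.
Initial data for $u$: $u(x,0) = e^{x}\psi(x,0) = 2 \sin(x)$; $u_{\tau}(x,0) = e^{x}\psi_{\tau}(x,0) = 0$. The boundary conditions carry over: $u(0,\tau) = u(\pi,\tau) = 0$.
Solve for $u$:
  Using separation of variables $u = X(x)T(\tau)$:
  Eigenfunctions: $\sin(nx)$, $n = 1, 2, 3, \ldots$
  General solution: $u(x, \tau) = \sum [A_n \cos(n \tau/2) + B_n \sin(n \tau/2)] \sin(nx)$
  From $u(x,0) = 2 \sin(x)$: $A_1=2$. From $u_{\tau}(x,0) = 0$: all $B_n = 0$.
Hence $u(x,\tau) = 2 \sin(x) \cos(\tau/2)$.
Transform back: $\psi(x,\tau) = e^{-x}u(x,\tau)$.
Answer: $\psi(x, \tau) = 2 e^{-x} \sin(x) \cos(\tau/2)$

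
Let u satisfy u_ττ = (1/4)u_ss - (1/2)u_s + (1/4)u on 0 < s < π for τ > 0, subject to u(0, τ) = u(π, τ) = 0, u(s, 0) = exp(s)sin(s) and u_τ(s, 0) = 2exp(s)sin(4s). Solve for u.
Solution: Substitute u = exp(s)w, i.e. w = exp(-s)u.
By the product rule, u_s = exp(s)(w_s + w), u_ss = exp(s)(w_ss + 2w_s + w), u_ττ = exp(s)w_ττ.
Substituting into the PDE and dividing by exp(s): w_ττ = (1/4)(w_ss + 2w_s + w) - (1/2)(w_s + w) + (1/4)w.
The lower-order terms cancel, leaving the standard wave equation w_ττ = (1/4)w_ss.
Initial data for w: w(s,0) = exp(-s)u(s,0) = sin(s); w_τ(s,0) = exp(-s)u_τ(s,0) = 2sin(4s). The boundary conditions carry over: w(0,τ) = w(π,τ) = 0.
Solve for w:
  Using separation of variables w = X(s)T(τ):
  Eigenfunctions: sin(ns), n = 1, 2, 3, ...
  General solution: w(s, τ) = Σ [A_n cos(n τ/2) + B_n sin(n τ/2)] sin(ns)
  From w(s,0) = sin(s): A_1=1. From w_τ(s,0) = 2sin(4s), using w_τ(s,0) = Σ ω_n B_n sin(ns) with ω_n = n/2: B_4 = 2/2 = 1.
Hence w(s,τ) = sin(s)cos(τ/2) + sin(4s)sin(2τ).
Transform back: u(s,τ) = exp(s)w(s,τ).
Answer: u(s, τ) = exp(s)sin(s)cos(τ/2) + exp(s)sin(4s)sin(2τ)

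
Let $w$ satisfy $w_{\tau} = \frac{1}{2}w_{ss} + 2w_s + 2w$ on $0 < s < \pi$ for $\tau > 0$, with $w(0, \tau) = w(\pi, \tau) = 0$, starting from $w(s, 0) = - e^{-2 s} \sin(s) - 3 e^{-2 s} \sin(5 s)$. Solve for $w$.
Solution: Substitute $w = e^{-2s}u$, i.e. $u = e^{2s}w$.
By the product rule, $w_s = e^{-2s}(u_s - 2u)$, $w_{ss} = e^{-2s}(u_{ss} - 4u_s + 4u)$, $w_{\tau} = e^{-2s}u_{\tau}$.
Substituting into the PDE and dividing by $e^{-2s}$: $u_{\tau} = \frac{1}{2}(u_{ss} - 4u_s + 4u) + 2(u_s - 2u) + 2u$.
The lower-order terms cancel, leaving the standard heat equation $u_{\tau} = \frac{1}{2}u_{ss}$.
Initial data for $u$: $u(s,0) = e^{2s}w(s,0) = - \sin(s) - 3 \sin(5 s)$. The boundary conditions carry over: $u(0,\tau) = u(\pi,\tau) = 0$.
Solve for $u$:
  Using separation of variables $u = X(s)T(\tau)$:
  Eigenfunctions: $\sin(ns)$, $n = 1, 2, 3, \ldots$
  General solution: $u(s, \tau) = \sum c_n \sin(ns) e^{-n^2 \tau/2}$
  Matching $u(s,0) = - \sin(s) - 3 \sin(5 s)$ term by term: $c_1=-1, c_5=-3$.
Hence $u(s,\tau) = - e^{-\tau/2} \sin(s) - 3 e^{-25 \tau/2} \sin(5 s)$.
Transform back: $w(s,\tau) = e^{-2s}u(s,\tau)$.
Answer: $w(s, \tau) = - e^{-\tau/2} e^{-2 s} \sin(s) - 3 e^{-25 \tau/2} e^{-2 s} \sin(5 s)$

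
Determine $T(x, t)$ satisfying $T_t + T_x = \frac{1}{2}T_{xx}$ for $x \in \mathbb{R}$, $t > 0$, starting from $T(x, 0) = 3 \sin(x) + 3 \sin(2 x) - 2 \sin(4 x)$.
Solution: Change to a moving frame: let $\eta = x - t$, $\sigma = t$ and write $T(x,t) = u(\eta,\sigma)$.
By the chain rule $T_t = u_{\sigma} - u_{\eta}$, $T_x = u_{\eta}$, $T_{xx} = u_{\eta\eta}$.
Then $T_t + T_x = u_{\sigma}$: the advection term cancels and the PDE becomes the heat equation $u_{\sigma} = \frac{1}{2}u_{\eta\eta}$ on $\eta \in \mathbb{R}$.
Initial data: $u(\eta,0) = T(\eta,0) = 3 \sin(\eta) + 3 \sin(2 \eta) - 2 \sin(4 \eta)$.
On $\eta \in \mathbb{R}$ each mode satisfies $(\sin(n\eta))'' = -n^2 \sin(n\eta)$, so $e^{-n^2\sigma/2} \sin(n\eta)$ solves the heat equation; by superposition $u(\eta,\sigma) = \sum c_n e^{-n^2\sigma/2} \sin(n\eta)$.
Reading off the coefficients: $c_1=3, c_2=3, c_4=-2$, so $u(\eta,\sigma) = 3 e^{-2 \sigma} \sin(2 \eta) - 2 e^{-8 \sigma} \sin(4 \eta) + 3 e^{-\sigma/2} \sin(\eta)$.
Substituting back $\eta = x - t$, $\sigma = t$: $T(x,t) = u(x - t, t)$.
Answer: $T(x, t) = -3 e^{-2 t} \sin(2 t - 2 x) + 2 e^{-8 t} \sin(4 t - 4 x) - 3 e^{-t/2} \sin(t - x)$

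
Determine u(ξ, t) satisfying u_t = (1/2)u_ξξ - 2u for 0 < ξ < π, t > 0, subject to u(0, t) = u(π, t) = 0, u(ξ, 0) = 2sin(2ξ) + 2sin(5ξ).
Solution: Substitute u = exp(-2t)w, i.e. w = exp(2t)u.
By the product rule, u_t = exp(-2t)(w_t - 2w), u_ξξ = exp(-2t)w_ξξ.
Substituting into the PDE and dividing by exp(-2t): w_t - 2w = (1/2)w_ξξ - 2w.
The lower-order terms cancel, leaving the standard heat equation w_t = (1/2)w_ξξ.
Initial data for w: w(ξ,0) = u(ξ,0) = 2sin(2ξ) + 2sin(5ξ). The boundary conditions carry over: w(0,t) = w(π,t) = 0.
Solve for w:
  Using separation of variables w = X(ξ)T(t):
  Eigenfunctions: sin(nξ), n = 1, 2, 3, ...
  General solution: w(ξ, t) = Σ c_n sin(nξ) exp(-n² t/2)
  Matching w(ξ,0) = 2sin(2ξ) + 2sin(5ξ) term by term: c_2=2, c_5=2.
Hence w(ξ,t) = 2exp(-2t)sin(2ξ) + 2exp(-25t/2)sin(5ξ).
Transform back: u(ξ,t) = exp(-2t)w(ξ,t).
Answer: u(ξ, t) = 2exp(-4t)sin(2ξ) + 2exp(-29t/2)sin(5ξ)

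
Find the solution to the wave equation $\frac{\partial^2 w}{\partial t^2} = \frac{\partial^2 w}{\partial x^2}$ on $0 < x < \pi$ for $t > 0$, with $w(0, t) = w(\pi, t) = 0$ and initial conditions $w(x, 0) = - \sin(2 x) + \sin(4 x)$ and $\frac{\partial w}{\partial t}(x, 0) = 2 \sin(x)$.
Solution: Using separation of variables $w = X(x)T(t)$:
Eigenfunctions: $\sin(nx)$, $n = 1, 2, 3, \ldots$
General solution: $w(x, t) = \sum [A_n \cos(n t) + B_n \sin(n t)] \sin(nx)$
From $w(x,0) = - \sin(2 x) + \sin(4 x)$: $A_2=-1, A_4=1$. From $w_t(x,0) = 2 \sin(x)$, using $w_t(x,0) = \sum \omega_n B_n \sin(nx)$ with $\omega_n = n$: $B_1 = 2/1 = 2$.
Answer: $w(x, t) = 2 \sin(t) \sin(x) -  \sin(2 x) \cos(2 t) + \sin(4 x) \cos(4 t)$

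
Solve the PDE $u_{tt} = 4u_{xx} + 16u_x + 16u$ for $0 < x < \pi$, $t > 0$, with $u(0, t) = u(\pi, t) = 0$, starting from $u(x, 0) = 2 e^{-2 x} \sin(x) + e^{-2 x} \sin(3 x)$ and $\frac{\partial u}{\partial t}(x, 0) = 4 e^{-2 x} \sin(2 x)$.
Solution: Substitute $u = e^{-2x}w$, i.e. $w = e^{2x}u$.
By the product rule, $u_x = e^{-2x}(w_x - 2w)$, $u_{xx} = e^{-2x}(w_{xx} - 4w_x + 4w)$, $u_{tt} = e^{-2x}w_{tt}$.
Substituting into the PDE and dividing by $e^{-2x}$: $w_{tt} = 4(w_{xx} - 4w_x + 4w) + 16(w_x - 2w) + 16w$.
The lower-order terms cancel, leaving the standard wave equation $w_{tt} = 4w_{xx}$.
Initial data for $w$: $w(x,0) = e^{2x}u(x,0) = 2 \sin(x) + \sin(3 x)$; $w_t(x,0) = e^{2x}u_t(x,0) = 4 \sin(2 x)$. The boundary conditions carry over: $w(0,t) = w(\pi,t) = 0$.
Solve for $w$:
  Using separation of variables $w = X(x)T(t)$:
  Eigenfunctions: $\sin(nx)$, $n = 1, 2, 3, \ldots$
  General solution: $w(x, t) = \sum [A_n \cos(2n t) + B_n \sin(2n t)] \sin(nx)$
  From $w(x,0) = 2 \sin(x) + \sin(3 x)$: $A_1=2, A_3=1$. From $w_t(x,0) = 4 \sin(2 x)$, using $w_t(x,0) = \sum \omega_n B_n \sin(nx)$ with $\omega_n = 2n$: $B_2 = 4/4 = 1$.
Hence $w(x,t) = \sin(4 t) \sin(2 x) + 2 \sin(x) \cos(2 t) + \sin(3 x) \cos(6 t)$.
Transform back: $u(x,t) = e^{-2x}w(x,t)$.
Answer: $u(x, t) = e^{-2 x} \sin(4 t) \sin(2 x) + 2 e^{-2 x} \sin(x) \cos(2 t) + e^{-2 x} \sin(3 x) \cos(6 t)$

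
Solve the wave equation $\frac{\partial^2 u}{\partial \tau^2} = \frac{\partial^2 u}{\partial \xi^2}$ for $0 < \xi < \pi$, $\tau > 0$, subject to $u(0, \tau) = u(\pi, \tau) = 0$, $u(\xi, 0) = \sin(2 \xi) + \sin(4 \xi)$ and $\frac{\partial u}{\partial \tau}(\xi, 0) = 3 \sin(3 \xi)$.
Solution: Separating variables: $u = \sum [A_n \cos(\omega_n \tau) + B_n \sin(\omega_n \tau)] \sin(n\xi)$, $\omega_n = n$. From ICs ($B_n$ = velocity coefficient / $\omega_n$): $A_2=1, A_4=1, B_3=1$.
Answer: $u(\xi, \tau) = \sin(3 \tau) \sin(3 \xi) + \sin(2 \xi) \cos(2 \tau) + \sin(4 \xi) \cos(4 \tau)$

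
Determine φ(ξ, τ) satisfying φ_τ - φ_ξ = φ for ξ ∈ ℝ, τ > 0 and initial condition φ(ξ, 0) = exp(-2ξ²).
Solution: Substitute φ = exp(τ)u.
Then φ_τ = exp(τ)(u_τ + u), φ_ξ = exp(τ)u_ξ; substituting and dividing by exp(τ), the lower-order terms cancel: u_τ - u_ξ = 0 (standard advection equation).
Data for u: u(ξ,0) = φ(ξ,0) = exp(-2ξ²).
By characteristics (dξ/dτ = -1), u(ξ,τ) = f(ξ + τ) with f = u(·, 0).
So u(ξ,τ) = exp(-2(ξ + τ)²), and φ(ξ,τ) = exp(τ)u(ξ,τ).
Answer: φ(ξ, τ) = exp(τ)exp(-2(ξ + τ)²)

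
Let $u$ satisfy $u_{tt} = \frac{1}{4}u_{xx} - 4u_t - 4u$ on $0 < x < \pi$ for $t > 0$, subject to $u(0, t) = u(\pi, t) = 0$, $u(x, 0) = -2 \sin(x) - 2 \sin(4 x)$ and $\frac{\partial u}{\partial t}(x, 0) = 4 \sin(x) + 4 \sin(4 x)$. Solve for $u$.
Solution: Substitute $u = e^{-2t}w$.
Then $u_t = e^{-2t}(w_t - 2w)$, $u_{tt} = e^{-2t}(w_{tt} - 4w_t + 4w)$, $u_{xx} = e^{-2t}w_{xx}$; substituting and dividing by $e^{-2t}$, the lower-order terms cancel: $w_{tt} = \frac{1}{4}w_{xx}$ (standard wave equation).
Data for $w$: $w(x,0) = u(x,0) = -2 \sin(x) - 2 \sin(4 x)$; $w_t(x,0) = u_t(x,0) + 2u(x,0) = 0$. The boundary conditions carry over: $w(0,t) = w(\pi,t) = 0$.
Separating variables: $w = \sum [A_n \cos(\omega_n t) + B_n \sin(\omega_n t)] \sin(nx)$, $\omega_n = n/2$. From ICs: $A_1=-2, A_4=-2$.
So $w(x,t) = -2 \sin(x) \cos(t/2) - 2 \sin(4 x) \cos(2 t)$, and $u(x,t) = e^{-2t}w(x,t)$.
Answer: $u(x, t) = -2 e^{-2 t} \sin(x) \cos(t/2) - 2 e^{-2 t} \sin(4 x) \cos(2 t)$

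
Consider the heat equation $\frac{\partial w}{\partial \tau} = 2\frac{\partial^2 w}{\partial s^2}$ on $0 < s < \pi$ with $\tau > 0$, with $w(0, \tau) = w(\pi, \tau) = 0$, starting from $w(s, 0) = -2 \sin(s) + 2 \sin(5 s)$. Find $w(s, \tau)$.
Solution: Using separation of variables $w = X(s)T(\tau)$:
Eigenfunctions: $\sin(ns)$, $n = 1, 2, 3, \ldots$
General solution: $w(s, \tau) = \sum c_n \sin(ns) e^{-2n^2 \tau}$
Matching $w(s,0) = -2 \sin(s) + 2 \sin(5 s)$ term by term: $c_1=-2, c_5=2$.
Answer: $w(s, \tau) = -2 e^{-2 \tau} \sin(s) + 2 e^{-50 \tau} \sin(5 s)$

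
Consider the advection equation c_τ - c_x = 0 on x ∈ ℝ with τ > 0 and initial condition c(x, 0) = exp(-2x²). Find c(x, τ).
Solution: By method of characteristics (waves move left with speed 1):
Along characteristics x + τ = const, c is constant, so c(x,τ) = f(x + τ) with f = c(·, 0).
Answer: c(x, τ) = exp(-2(x + τ)²)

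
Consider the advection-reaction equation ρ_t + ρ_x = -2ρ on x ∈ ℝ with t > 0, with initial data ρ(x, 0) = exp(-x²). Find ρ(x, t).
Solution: Substitute ρ = exp(-2t)u, i.e. u = exp(2t)ρ.
By the product rule, ρ_t = exp(-2t)(u_t - 2u), ρ_x = exp(-2t)u_x.
Substituting into the PDE and dividing by exp(-2t): u_t - 2u + u_x = -2u.
The lower-order terms cancel, leaving the standard advection equation u_t + u_x = 0.
Initial data for u: u(x,0) = ρ(x,0) = exp(-x²).
Solve for u:
  By method of characteristics (waves move right with speed 1):
  Along characteristics x - t = const, u is constant, so u(x,t) = f(x - t) with f = u(·, 0).
Hence u(x,t) = exp(-(-t + x)²).
Transform back: ρ(x,t) = exp(-2t)u(x,t).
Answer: ρ(x, t) = exp(-2t)exp(-(-t + x)²)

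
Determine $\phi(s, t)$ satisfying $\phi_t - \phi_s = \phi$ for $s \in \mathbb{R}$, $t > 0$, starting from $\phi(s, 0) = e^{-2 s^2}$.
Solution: Substitute $\phi = e^{t}u$.
Then $\phi_t = e^{t}(u_t + u)$, $\phi_s = e^{t}u_s$; substituting and dividing by $e^{t}$, the lower-order terms cancel: $u_t - u_s = 0$ (standard advection equation).
Data for $u$: $u(s,0) = \phi(s,0) = e^{-2 s^2}$.
By characteristics ($ds/dt = -1$), $u(s,t) = f(s + t)$ with $f = u( \cdot , 0)$.
So $u(s,t) = e^{-2 (s + t)^2}$, and $\phi(s,t) = e^{t}u(s,t)$.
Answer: $\phi(s, t) = e^{t} e^{-2 (s + t)^2}$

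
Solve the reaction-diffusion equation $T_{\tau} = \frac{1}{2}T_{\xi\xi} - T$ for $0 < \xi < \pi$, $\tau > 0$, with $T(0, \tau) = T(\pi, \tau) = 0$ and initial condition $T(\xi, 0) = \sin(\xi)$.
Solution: Substitute $T = e^{-\tau}u$, i.e. $u = e^{\tau}T$.
By the product rule, $T_{\tau} = e^{-\tau}(u_{\tau} - u)$, $T_{\xi\xi} = e^{-\tau}u_{\xi\xi}$.
Substituting into the PDE and dividing by $e^{-\tau}$: $u_{\tau} - u = \frac{1}{2}u_{\xi\xi} - u$.
The lower-order terms cancel, leaving the standard heat equation $u_{\tau} = \frac{1}{2}u_{\xi\xi}$.
Initial data for $u$: $u(\xi,0) = T(\xi,0) = \sin(\xi)$. The boundary conditions carry over: $u(0,\tau) = u(\pi,\tau) = 0$.
Solve for $u$:
  Using separation of variables $u = X(\xi)G(\tau)$:
  Eigenfunctions: $\sin(n\xi)$, $n = 1, 2, 3, \ldots$
  General solution: $u(\xi, \tau) = \sum c_n \sin(n\xi) e^{-n^2 \tau/2}$
  Matching $u(\xi,0) = \sin(\xi)$ term by term: $c_1=1$.
Hence $u(\xi,\tau) = e^{-\tau/2} \sin(\xi)$.
Transform back: $T(\xi,\tau) = e^{-\tau}u(\xi,\tau)$.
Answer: $T(\xi, \tau) = e^{-3 \tau/2} \sin(\xi)$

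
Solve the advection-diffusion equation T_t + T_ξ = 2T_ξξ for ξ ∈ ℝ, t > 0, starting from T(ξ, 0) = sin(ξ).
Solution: Moving frame: η = ξ - t, σ = t, T = u(η,σ), so T_t = u_σ - u_η and T_ξξ = u_ηη.
Hence T_t + T_ξ = u_σ and the PDE becomes the heat equation u_σ = 2u_ηη on η ∈ ℝ.
Initial data: u(η,0) = T(η,0) = sin(η). Each mode sin(nη) decays as exp(-2n²σ) on ℝ, so u(η,σ) = Σ c_n exp(-2n²σ) sin(nη) with c_1=1: u(η,σ) = exp(-2σ)sin(η).
Substituting back: T(ξ,t) = u(ξ - t, t).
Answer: T(ξ, t) = -exp(-2t)sin(t - ξ)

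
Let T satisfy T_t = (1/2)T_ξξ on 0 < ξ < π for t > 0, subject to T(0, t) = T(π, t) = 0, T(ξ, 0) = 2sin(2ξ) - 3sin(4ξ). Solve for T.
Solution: Separating variables: T = Σ c_n exp(-n²t/2) sin(nξ). From T(ξ,0) = 2sin(2ξ) - 3sin(4ξ): c_2=2, c_4=-3.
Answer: T(ξ, t) = 2exp(-2t)sin(2ξ) - 3exp(-8t)sin(4ξ)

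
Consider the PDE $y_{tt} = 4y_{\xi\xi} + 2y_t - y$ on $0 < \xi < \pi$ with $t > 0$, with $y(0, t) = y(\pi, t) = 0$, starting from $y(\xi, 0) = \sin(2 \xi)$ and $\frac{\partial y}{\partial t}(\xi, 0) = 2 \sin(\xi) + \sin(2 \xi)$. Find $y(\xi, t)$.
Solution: Substitute $y = e^{t}u$.
Then $y_t = e^{t}(u_t + u)$, $y_{tt} = e^{t}(u_{tt} + 2u_t + u)$, $y_{\xi\xi} = e^{t}u_{\xi\xi}$; substituting and dividing by $e^{t}$, the lower-order terms cancel: $u_{tt} = 4u_{\xi\xi}$ (standard wave equation).
Data for $u$: $u(\xi,0) = y(\xi,0) = \sin(2 \xi)$; $u_t(\xi,0) = y_t(\xi,0) - y(\xi,0) = 2 \sin(\xi)$. The boundary conditions carry over: $u(0,t) = u(\pi,t) = 0$.
Separating variables: $u = \sum [A_n \cos(\omega_n t) + B_n \sin(\omega_n t)] \sin(n\xi)$, $\omega_n = 2n$. From ICs ($B_n$ = velocity coefficient / $\omega_n$): $A_2=1, B_1=1$.
So $u(\xi,t) = \sin(2 t) \sin(\xi) + \sin(2 \xi) \cos(4 t)$, and $y(\xi,t) = e^{t}u(\xi,t)$.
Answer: $y(\xi, t) = e^{t} \sin(\xi) \sin(2 t) + e^{t} \sin(2 \xi) \cos(4 t)$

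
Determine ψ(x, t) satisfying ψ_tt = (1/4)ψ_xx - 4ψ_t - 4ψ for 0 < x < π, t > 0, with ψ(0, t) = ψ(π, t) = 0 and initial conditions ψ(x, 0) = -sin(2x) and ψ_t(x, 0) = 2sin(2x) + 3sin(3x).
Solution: Substitute ψ = exp(-2t)u, i.e. u = exp(2t)ψ.
By the product rule, ψ_t = exp(-2t)(u_t - 2u), ψ_tt = exp(-2t)(u_tt - 4u_t + 4u), ψ_xx = exp(-2t)u_xx.
Substituting into the PDE and dividing by exp(-2t): u_tt - 4u_t + 4u = (1/4)u_xx - 4(u_t - 2u) - 4u.
The lower-order terms cancel, leaving the standard wave equation u_tt = (1/4)u_xx.
Initial data for u: u(x,0) = ψ(x,0) = -sin(2x); u_t(x,0) = ψ_t(x,0) + 2ψ(x,0) = 3sin(3x). The boundary conditions carry over: u(0,t) = u(π,t) = 0.
Solve for u:
  Using separation of variables u = X(x)T(t):
  Eigenfunctions: sin(nx), n = 1, 2, 3, ...
  General solution: u(x, t) = Σ [A_n cos(n t/2) + B_n sin(n t/2)] sin(nx)
  From u(x,0) = -sin(2x): A_2=-1. From u_t(x,0) = 3sin(3x), using u_t(x,0) = Σ ω_n B_n sin(nx) with ω_n = n/2: B_3 = 3/(3/2) = 2.
Hence u(x,t) = 2sin(3t/2)sin(3x) - sin(2x)cos(t).
Transform back: ψ(x,t) = exp(-2t)u(x,t).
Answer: ψ(x, t) = 2exp(-2t)sin(3t/2)sin(3x) - exp(-2t)sin(2x)cos(t)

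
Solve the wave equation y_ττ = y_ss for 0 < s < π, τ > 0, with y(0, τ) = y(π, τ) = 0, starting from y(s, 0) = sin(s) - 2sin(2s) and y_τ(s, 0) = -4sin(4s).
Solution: Using separation of variables y = X(s)T(τ):
Eigenfunctions: sin(ns), n = 1, 2, 3, ...
General solution: y(s, τ) = Σ [A_n cos(n τ) + B_n sin(n τ)] sin(ns)
From y(s,0) = sin(s) - 2sin(2s): A_1=1, A_2=-2. From y_τ(s,0) = -4sin(4s), using y_τ(s,0) = Σ ω_n B_n sin(ns) with ω_n = n: B_4 = (-4)/4 = -1.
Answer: y(s, τ) = sin(s)cos(τ) - 2sin(2s)cos(2τ) - sin(4s)sin(4τ)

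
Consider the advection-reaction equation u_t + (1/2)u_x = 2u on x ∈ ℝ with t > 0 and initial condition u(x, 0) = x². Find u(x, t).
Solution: Substitute u = exp(2t)w.
Then u_t = exp(2t)(w_t + 2w), u_x = exp(2t)w_x; substituting and dividing by exp(2t), the lower-order terms cancel: w_t + (1/2)w_x = 0 (standard advection equation).
Data for w: w(x,0) = u(x,0) = x².
By characteristics (dx/dt = 1/2), w(x,t) = f(x - (1/2)t) with f = w(·, 0).
So w(x,t) = (1/4)t² - tx + x², and u(x,t) = exp(2t)w(x,t).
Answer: u(x, t) = (1/4)t²exp(2t) - txexp(2t) + x²exp(2t)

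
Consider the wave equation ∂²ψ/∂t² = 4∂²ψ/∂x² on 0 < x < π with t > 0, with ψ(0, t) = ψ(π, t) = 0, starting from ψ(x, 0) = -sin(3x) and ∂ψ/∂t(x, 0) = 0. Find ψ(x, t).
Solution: Separating variables: ψ = Σ [A_n cos(ω_n t) + B_n sin(ω_n t)] sin(nx), ω_n = 2n. From ICs: A_3=-1.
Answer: ψ(x, t) = -sin(3x)cos(6t)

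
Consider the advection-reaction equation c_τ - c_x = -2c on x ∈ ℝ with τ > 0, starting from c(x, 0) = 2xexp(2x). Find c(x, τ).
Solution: Substitute c = exp(2x)u.
Then c_x = exp(2x)(u_x + 2u), c_τ = exp(2x)u_τ; substituting and dividing by exp(2x), the lower-order terms cancel: u_τ - u_x = 0 (standard advection equation).
Data for u: u(x,0) = exp(-2x)c(x,0) = 2x.
By characteristics (dx/dτ = -1), u(x,τ) = f(x + τ) with f = u(·, 0).
So u(x,τ) = 2x + 2τ, and c(x,τ) = exp(2x)u(x,τ).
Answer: c(x, τ) = 2xexp(2x) + 2τexp(2x)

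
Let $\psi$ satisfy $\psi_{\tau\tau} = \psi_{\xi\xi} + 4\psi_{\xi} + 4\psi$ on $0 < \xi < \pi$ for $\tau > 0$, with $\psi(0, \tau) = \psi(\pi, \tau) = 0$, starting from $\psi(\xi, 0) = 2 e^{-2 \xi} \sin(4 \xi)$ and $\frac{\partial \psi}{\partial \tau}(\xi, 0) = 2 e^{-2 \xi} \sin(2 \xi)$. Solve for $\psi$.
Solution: Substitute $\psi = e^{-2\xi}u$.
Then $\psi_{\xi} = e^{-2\xi}(u_{\xi} - 2u)$, $\psi_{\xi\xi} = e^{-2\xi}(u_{\xi\xi} - 4u_{\xi} + 4u)$, $\psi_{\tau\tau} = e^{-2\xi}u_{\tau\tau}$; substituting and dividing by $e^{-2\xi}$, the lower-order terms cancel: $u_{\tau\tau} = u_{\xi\xi}$ (standard wave equation).
Data for $u$: $u(\xi,0) = e^{2\xi}\psi(\xi,0) = 2 \sin(4 \xi)$; $u_{\tau}(\xi,0) = e^{2\xi}\psi_{\tau}(\xi,0) = 2 \sin(2 \xi)$. The boundary conditions carry over: $u(0,\tau) = u(\pi,\tau) = 0$.
Separating variables: $u = \sum [A_n \cos(\omega_n \tau) + B_n \sin(\omega_n \tau)] \sin(n\xi)$, $\omega_n = n$. From ICs ($B_n$ = velocity coefficient / $\omega_n$): $A_4=2, B_2=1$.
So $u(\xi,\tau) = \sin(2 \xi) \sin(2 \tau) + 2 \sin(4 \xi) \cos(4 \tau)$, and $\psi(\xi,\tau) = e^{-2\xi}u(\xi,\tau)$.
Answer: $\psi(\xi, \tau) = e^{-2 \xi} \sin(2 \tau) \sin(2 \xi) + 2 e^{-2 \xi} \sin(4 \xi) \cos(4 \tau)$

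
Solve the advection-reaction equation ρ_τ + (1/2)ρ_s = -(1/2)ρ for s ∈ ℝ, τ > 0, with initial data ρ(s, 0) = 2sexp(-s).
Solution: Substitute ρ = exp(-s)u.
Then ρ_s = exp(-s)(u_s - u), ρ_τ = exp(-s)u_τ; substituting and dividing by exp(-s), the lower-order terms cancel: u_τ + (1/2)u_s = 0 (standard advection equation).
Data for u: u(s,0) = exp(s)ρ(s,0) = 2s.
By characteristics (ds/dτ = 1/2), u(s,τ) = f(s - (1/2)τ) with f = u(·, 0).
So u(s,τ) = 2s - τ, and ρ(s,τ) = exp(-s)u(s,τ).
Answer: ρ(s, τ) = 2sexp(-s) - τexp(-s)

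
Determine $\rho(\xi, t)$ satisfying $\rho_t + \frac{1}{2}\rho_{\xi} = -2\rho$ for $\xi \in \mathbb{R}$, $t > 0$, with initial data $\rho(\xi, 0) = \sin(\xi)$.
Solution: Substitute $\rho = e^{-2t}u$, i.e. $u = e^{2t}\rho$.
By the product rule, $\rho_t = e^{-2t}(u_t - 2u)$, $\rho_{\xi} = e^{-2t}u_{\xi}$.
Substituting into the PDE and dividing by $e^{-2t}$: $u_t - 2u + \frac{1}{2}u_{\xi} = -2u$.
The lower-order terms cancel, leaving the standard advection equation $u_t + \frac{1}{2}u_{\xi} = 0$.
Initial data for $u$: $u(\xi,0) = \rho(\xi,0) = \sin(\xi)$.
Solve for $u$:
  By method of characteristics (waves move right with speed 1/2):
  Along characteristics $\xi - \frac{1}{2}t =$ const, $u$ is constant, so $u(\xi,t) = f(\xi - \frac{1}{2}t)$ with $f = u( \cdot , 0)$.
Hence $u(\xi,t) = - \sin(t/2 - \xi)$.
Transform back: $\rho(\xi,t) = e^{-2t}u(\xi,t)$.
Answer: $\rho(\xi, t) = e^{-2 t} \sin(\xi - t/2)$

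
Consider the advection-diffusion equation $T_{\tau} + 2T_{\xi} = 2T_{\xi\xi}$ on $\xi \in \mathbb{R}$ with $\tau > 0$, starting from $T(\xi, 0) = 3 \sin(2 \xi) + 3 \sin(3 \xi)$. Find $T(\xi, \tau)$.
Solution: Change to a moving frame: let $\eta = \xi - 2\tau$, $\sigma = \tau$ and write $T(\xi,\tau) = u(\eta,\sigma)$.
By the chain rule $T_{\tau} = u_{\sigma} - 2u_{\eta}$, $T_{\xi} = u_{\eta}$, $T_{\xi\xi} = u_{\eta\eta}$.
Then $T_{\tau} + 2T_{\xi} = u_{\sigma}$: the advection term cancels and the PDE becomes the heat equation $u_{\sigma} = 2u_{\eta\eta}$ on $\eta \in \mathbb{R}$.
Initial data: $u(\eta,0) = T(\eta,0) = 3 \sin(2 \eta) + 3 \sin(3 \eta)$.
On $\eta \in \mathbb{R}$ each mode satisfies $(\sin(n\eta))'' = -n^2 \sin(n\eta)$, so $e^{-2n^2\sigma} \sin(n\eta)$ solves the heat equation; by superposition $u(\eta,\sigma) = \sum c_n e^{-2n^2\sigma} \sin(n\eta)$.
Reading off the coefficients: $c_2=3, c_3=3$, so $u(\eta,\sigma) = 3 e^{-8 \sigma} \sin(2 \eta) + 3 e^{-18 \sigma} \sin(3 \eta)$.
Substituting back $\eta = \xi - 2\tau$, $\sigma = \tau$: $T(\xi,\tau) = u(\xi - 2\tau, \tau)$.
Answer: $T(\xi, \tau) = -3 e^{-8 \tau} \sin(4 \tau - 2 \xi) - 3 e^{-18 \tau} \sin(6 \tau - 3 \xi)$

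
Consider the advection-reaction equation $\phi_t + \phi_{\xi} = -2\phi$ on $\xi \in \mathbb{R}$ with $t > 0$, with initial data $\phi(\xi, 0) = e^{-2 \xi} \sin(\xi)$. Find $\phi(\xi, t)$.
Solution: Substitute $\phi = e^{-2\xi}u$, i.e. $u = e^{2\xi}\phi$.
By the product rule, $\phi_{\xi} = e^{-2\xi}(u_{\xi} - 2u)$, $\phi_t = e^{-2\xi}u_t$.
Substituting into the PDE and dividing by $e^{-2\xi}$: $u_t + (u_{\xi} - 2u) = -2u$.
The lower-order terms cancel, leaving the standard advection equation $u_t + u_{\xi} = 0$.
Initial data for $u$: $u(\xi,0) = e^{2\xi}\phi(\xi,0) = \sin(\xi)$.
Solve for $u$:
  By method of characteristics (waves move right with speed 1):
  Along characteristics $\xi - t =$ const, $u$ is constant, so $u(\xi,t) = f(\xi - t)$ with $f = u( \cdot , 0)$.
Hence $u(\xi,t) = - \sin(t - \xi)$.
Transform back: $\phi(\xi,t) = e^{-2\xi}u(\xi,t)$.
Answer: $\phi(\xi, t) = e^{-2 \xi} \sin(\xi - t)$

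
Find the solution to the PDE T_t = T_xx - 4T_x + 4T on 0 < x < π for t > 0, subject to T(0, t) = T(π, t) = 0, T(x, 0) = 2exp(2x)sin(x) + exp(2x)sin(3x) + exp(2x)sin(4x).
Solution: Substitute T = exp(2x)u.
Then T_x = exp(2x)(u_x + 2u), T_xx = exp(2x)(u_xx + 4u_x + 4u), T_t = exp(2x)u_t; substituting and dividing by exp(2x), the lower-order terms cancel: u_t = u_xx (standard heat equation).
Data for u: u(x,0) = exp(-2x)T(x,0) = 2sin(x) + sin(3x) + sin(4x). The boundary conditions carry over: u(0,t) = u(π,t) = 0.
Separating variables: u = Σ c_n exp(-n²t) sin(nx). From u(x,0) = 2sin(x) + sin(3x) + sin(4x): c_1=2, c_3=1, c_4=1.
So u(x,t) = 2exp(-t)sin(x) + exp(-9t)sin(3x) + exp(-16t)sin(4x), and T(x,t) = exp(2x)u(x,t).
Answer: T(x, t) = 2exp(-t)exp(2x)sin(x) + exp(-9t)exp(2x)sin(3x) + exp(-16t)exp(2x)sin(4x)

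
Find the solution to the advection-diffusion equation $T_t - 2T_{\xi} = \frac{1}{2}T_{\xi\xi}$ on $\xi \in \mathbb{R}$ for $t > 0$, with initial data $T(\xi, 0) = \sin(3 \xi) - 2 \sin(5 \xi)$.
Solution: Moving frame: $\eta = \xi + 2t$, $\sigma = t$, $T = u(\eta,\sigma)$, so $T_t = u_{\sigma} + 2u_{\eta}$ and $T_{\xi\xi} = u_{\eta\eta}$.
Hence $T_t - 2T_{\xi} = u_{\sigma}$ and the PDE becomes the heat equation $u_{\sigma} = \frac{1}{2}u_{\eta\eta}$ on $\eta \in \mathbb{R}$.
Initial data: $u(\eta,0) = T(\eta,0) = \sin(3 \eta) - 2 \sin(5 \eta)$. Each mode $\sin(n\eta)$ decays as $e^{-n^2\sigma/2}$ on $\mathbb{R}$, so $u(\eta,\sigma) = \sum c_n e^{-n^2\sigma/2} \sin(n\eta)$ with $c_3=1, c_5=-2$: $u(\eta,\sigma) = e^{-9 \sigma/2} \sin(3 \eta) - 2 e^{-25 \sigma/2} \sin(5 \eta)$.
Substituting back: $T(\xi,t) = u(\xi + 2t, t)$.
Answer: $T(\xi, t) = e^{-9 t/2} \sin(3 \xi + 6 t) - 2 e^{-25 t/2} \sin(5 \xi + 10 t)$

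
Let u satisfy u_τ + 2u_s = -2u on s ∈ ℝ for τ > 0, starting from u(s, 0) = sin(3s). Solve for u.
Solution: Substitute u = exp(-2τ)w.
Then u_τ = exp(-2τ)(w_τ - 2w), u_s = exp(-2τ)w_s; substituting and dividing by exp(-2τ), the lower-order terms cancel: w_τ + 2w_s = 0 (standard advection equation).
Data for w: w(s,0) = u(s,0) = sin(3s).
By characteristics (ds/dτ = 2), w(s,τ) = f(s - 2τ) with f = w(·, 0).
So w(s,τ) = sin(3s - 6τ), and u(s,τ) = exp(-2τ)w(s,τ).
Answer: u(s, τ) = exp(-2τ)sin(3s - 6τ)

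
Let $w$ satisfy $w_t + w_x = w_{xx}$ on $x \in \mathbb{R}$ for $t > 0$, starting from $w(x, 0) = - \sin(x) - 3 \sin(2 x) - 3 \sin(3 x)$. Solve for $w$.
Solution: Moving frame: $\eta = x - t$, $\sigma = t$, $w = u(\eta,\sigma)$, so $w_t = u_{\sigma} - u_{\eta}$ and $w_{xx} = u_{\eta\eta}$.
Hence $w_t + w_x = u_{\sigma}$ and the PDE becomes the heat equation $u_{\sigma} = u_{\eta\eta}$ on $\eta \in \mathbb{R}$.
Initial data: $u(\eta,0) = w(\eta,0) = - \sin(\eta) - 3 \sin(2 \eta) - 3 \sin(3 \eta)$. Each mode $\sin(n\eta)$ decays as $e^{-n^2\sigma}$ on $\mathbb{R}$, so $u(\eta,\sigma) = \sum c_n e^{-n^2\sigma} \sin(n\eta)$ with $c_1=-1, c_2=-3, c_3=-3$: $u(\eta,\sigma) = - e^{-\sigma} \sin(\eta) - 3 e^{-4 \sigma} \sin(2 \eta) - 3 e^{-9 \sigma} \sin(3 \eta)$.
Substituting back: $w(x,t) = u(x - t, t)$.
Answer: $w(x, t) = e^{-t} \sin(t - x) + 3 e^{-4 t} \sin(2 t - 2 x) + 3 e^{-9 t} \sin(3 t - 3 x)$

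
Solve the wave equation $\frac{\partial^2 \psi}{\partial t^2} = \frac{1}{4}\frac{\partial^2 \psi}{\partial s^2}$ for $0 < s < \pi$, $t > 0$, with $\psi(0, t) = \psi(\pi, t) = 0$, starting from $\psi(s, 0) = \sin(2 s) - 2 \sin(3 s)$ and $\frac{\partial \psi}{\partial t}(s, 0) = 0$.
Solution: Separating variables: $\psi = \sum [A_n \cos(\omega_n t) + B_n \sin(\omega_n t)] \sin(ns)$, $\omega_n = n/2$. From ICs: $A_2=1, A_3=-2$.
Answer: $\psi(s, t) = \sin(2 s) \cos(t) - 2 \sin(3 s) \cos(3 t/2)$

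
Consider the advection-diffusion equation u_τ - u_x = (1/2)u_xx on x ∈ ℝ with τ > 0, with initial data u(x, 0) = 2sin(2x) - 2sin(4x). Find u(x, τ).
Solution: Change to a moving frame: let η = x + τ, σ = τ and write u(x,τ) = w(η,σ).
By the chain rule u_τ = w_σ + w_η, u_x = w_η, u_xx = w_ηη.
Then u_τ - u_x = w_σ: the advection term cancels and the PDE becomes the heat equation w_σ = (1/2)w_ηη on η ∈ ℝ.
Initial data: w(η,0) = u(η,0) = 2sin(2η) - 2sin(4η).
On η ∈ ℝ each mode satisfies (sin(nη))″ = -n² sin(nη), so exp(-n²σ/2) sin(nη) solves the heat equation; by superposition w(η,σ) = Σ c_n exp(-n²σ/2) sin(nη).
Reading off the coefficients: c_2=2, c_4=-2, so w(η,σ) = 2exp(-2σ)sin(2η) - 2exp(-8σ)sin(4η).
Substituting back η = x + τ, σ = τ: u(x,τ) = w(x + τ, τ).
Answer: u(x, τ) = 2exp(-2τ)sin(2x + 2τ) - 2exp(-8τ)sin(4x + 4τ)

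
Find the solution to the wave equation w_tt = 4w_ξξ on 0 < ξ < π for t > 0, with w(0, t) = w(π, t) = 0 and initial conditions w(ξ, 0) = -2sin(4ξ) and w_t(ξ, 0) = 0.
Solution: Using separation of variables w = X(ξ)T(t):
Eigenfunctions: sin(nξ), n = 1, 2, 3, ...
General solution: w(ξ, t) = Σ [A_n cos(2n t) + B_n sin(2n t)] sin(nξ)
From w(ξ,0) = -2sin(4ξ): A_4=-2. From w_t(ξ,0) = 0: all B_n = 0.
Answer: w(ξ, t) = -2sin(4ξ)cos(8t)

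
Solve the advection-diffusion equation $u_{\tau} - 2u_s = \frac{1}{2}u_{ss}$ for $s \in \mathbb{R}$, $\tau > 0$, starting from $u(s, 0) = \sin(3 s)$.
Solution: Change to a moving frame: let $\eta = s + 2\tau$, $\sigma = \tau$ and write $u(s,\tau) = w(\eta,\sigma)$.
By the chain rule $u_{\tau} = w_{\sigma} + 2w_{\eta}$, $u_s = w_{\eta}$, $u_{ss} = w_{\eta\eta}$.
Then $u_{\tau} - 2u_s = w_{\sigma}$: the advection term cancels and the PDE becomes the heat equation $w_{\sigma} = \frac{1}{2}w_{\eta\eta}$ on $\eta \in \mathbb{R}$.
Initial data: $w(\eta,0) = u(\eta,0) = \sin(3 \eta)$.
On $\eta \in \mathbb{R}$ each mode satisfies $(\sin(n\eta))'' = -n^2 \sin(n\eta)$, so $e^{-n^2\sigma/2} \sin(n\eta)$ solves the heat equation; by superposition $w(\eta,\sigma) = \sum c_n e^{-n^2\sigma/2} \sin(n\eta)$.
Reading off the coefficients: $c_3=1$, so $w(\eta,\sigma) = e^{-9 \sigma/2} \sin(3 \eta)$.
Substituting back $\eta = s + 2\tau$, $\sigma = \tau$: $u(s,\tau) = w(s + 2\tau, \tau)$.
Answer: $u(s, \tau) = e^{-9 \tau/2} \sin(6 \tau + 3 s)$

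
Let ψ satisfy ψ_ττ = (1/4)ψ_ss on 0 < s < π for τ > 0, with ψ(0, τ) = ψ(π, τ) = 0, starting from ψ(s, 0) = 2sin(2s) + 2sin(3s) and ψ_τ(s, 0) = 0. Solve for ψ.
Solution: Using separation of variables ψ = X(s)T(τ):
Eigenfunctions: sin(ns), n = 1, 2, 3, ...
General solution: ψ(s, τ) = Σ [A_n cos(n τ/2) + B_n sin(n τ/2)] sin(ns)
From ψ(s,0) = 2sin(2s) + 2sin(3s): A_2=2, A_3=2. From ψ_τ(s,0) = 0: all B_n = 0.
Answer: ψ(s, τ) = 2sin(2s)cos(τ) + 2sin(3s)cos(3τ/2)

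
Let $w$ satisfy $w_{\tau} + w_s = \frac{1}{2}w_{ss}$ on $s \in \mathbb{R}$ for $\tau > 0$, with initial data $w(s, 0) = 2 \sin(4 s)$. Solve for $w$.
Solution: Moving frame: $\eta = s - \tau$, $\sigma = \tau$, $w = u(\eta,\sigma)$, so $w_{\tau} = u_{\sigma} - u_{\eta}$ and $w_{ss} = u_{\eta\eta}$.
Hence $w_{\tau} + w_s = u_{\sigma}$ and the PDE becomes the heat equation $u_{\sigma} = \frac{1}{2}u_{\eta\eta}$ on $\eta \in \mathbb{R}$.
Initial data: $u(\eta,0) = w(\eta,0) = 2 \sin(4 \eta)$. Each mode $\sin(n\eta)$ decays as $e^{-n^2\sigma/2}$ on $\mathbb{R}$, so $u(\eta,\sigma) = \sum c_n e^{-n^2\sigma/2} \sin(n\eta)$ with $c_4=2$: $u(\eta,\sigma) = 2 e^{-8 \sigma} \sin(4 \eta)$.
Substituting back: $w(s,\tau) = u(s - \tau, \tau)$.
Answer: $w(s, \tau) = -2 e^{-8 \tau} \sin(4 \tau - 4 s)$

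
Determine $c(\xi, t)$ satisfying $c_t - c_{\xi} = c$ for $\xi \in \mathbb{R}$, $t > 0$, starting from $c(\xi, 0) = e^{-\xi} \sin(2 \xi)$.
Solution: Substitute $c = e^{-\xi}u$, i.e. $u = e^{\xi}c$.
By the product rule, $c_{\xi} = e^{-\xi}(u_{\xi} - u)$, $c_t = e^{-\xi}u_t$.
Substituting into the PDE and dividing by $e^{-\xi}$: $u_t - (u_{\xi} - u) = u$.
The lower-order terms cancel, leaving the standard advection equation $u_t - u_{\xi} = 0$.
Initial data for $u$: $u(\xi,0) = e^{\xi}c(\xi,0) = \sin(2 \xi)$.
Solve for $u$:
  By method of characteristics (waves move left with speed 1):
  Along characteristics $\xi + t =$ const, $u$ is constant, so $u(\xi,t) = f(\xi + t)$ with $f = u( \cdot , 0)$.
Hence $u(\xi,t) = \sin(2 t + 2 \xi)$.
Transform back: $c(\xi,t) = e^{-\xi}u(\xi,t)$.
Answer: $c(\xi, t) = e^{-\xi} \sin(2 \xi + 2 t)$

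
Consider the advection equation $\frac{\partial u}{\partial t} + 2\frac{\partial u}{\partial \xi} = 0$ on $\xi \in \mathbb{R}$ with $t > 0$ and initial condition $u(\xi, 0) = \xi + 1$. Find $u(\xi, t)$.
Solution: By characteristics ($d\xi/dt = 2$), $u(\xi,t) = f(\xi - 2t)$ with $f = u( \cdot , 0)$.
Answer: $u(\xi, t) = \xi - 2 t + 1$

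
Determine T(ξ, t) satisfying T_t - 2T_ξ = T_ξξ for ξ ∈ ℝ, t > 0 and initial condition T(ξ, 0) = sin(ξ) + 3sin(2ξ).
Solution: Change to a moving frame: let η = ξ + 2t, σ = t and write T(ξ,t) = u(η,σ).
By the chain rule T_t = u_σ + 2u_η, T_ξ = u_η, T_ξξ = u_ηη.
Then T_t - 2T_ξ = u_σ: the advection term cancels and the PDE becomes the heat equation u_σ = u_ηη on η ∈ ℝ.
Initial data: u(η,0) = T(η,0) = sin(η) + 3sin(2η).
On η ∈ ℝ each mode satisfies (sin(nη))″ = -n² sin(nη), so exp(-n²σ) sin(nη) solves the heat equation; by superposition u(η,σ) = Σ c_n exp(-n²σ) sin(nη).
Reading off the coefficients: c_1=1, c_2=3, so u(η,σ) = exp(-σ)sin(η) + 3exp(-4σ)sin(2η).
Substituting back η = ξ + 2t, σ = t: T(ξ,t) = u(ξ + 2t, t).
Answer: T(ξ, t) = exp(-t)sin(2t + ξ) + 3exp(-4t)sin(4t + 2ξ)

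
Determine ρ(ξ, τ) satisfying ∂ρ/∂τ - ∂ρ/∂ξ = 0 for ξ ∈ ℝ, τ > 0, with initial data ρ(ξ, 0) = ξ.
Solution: By characteristics (dξ/dτ = -1), ρ(ξ,τ) = f(ξ + τ) with f = ρ(·, 0).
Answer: ρ(ξ, τ) = ξ + τ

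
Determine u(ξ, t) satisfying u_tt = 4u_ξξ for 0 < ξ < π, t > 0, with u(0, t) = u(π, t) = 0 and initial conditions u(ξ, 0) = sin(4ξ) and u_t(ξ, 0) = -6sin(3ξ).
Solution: Using separation of variables u = X(ξ)T(t):
Eigenfunctions: sin(nξ), n = 1, 2, 3, ...
General solution: u(ξ, t) = Σ [A_n cos(2n t) + B_n sin(2n t)] sin(nξ)
From u(ξ,0) = sin(4ξ): A_4=1. From u_t(ξ,0) = -6sin(3ξ), using u_t(ξ,0) = Σ ω_n B_n sin(nξ) with ω_n = 2n: B_3 = (-6)/6 = -1.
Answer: u(ξ, t) = -sin(6t)sin(3ξ) + sin(4ξ)cos(8t)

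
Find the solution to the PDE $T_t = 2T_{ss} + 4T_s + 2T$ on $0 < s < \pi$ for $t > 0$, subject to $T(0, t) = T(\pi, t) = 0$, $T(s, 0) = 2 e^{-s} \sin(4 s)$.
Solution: Substitute $T = e^{-s}u$.
Then $T_s = e^{-s}(u_s - u)$, $T_{ss} = e^{-s}(u_{ss} - 2u_s + u)$, $T_t = e^{-s}u_t$; substituting and dividing by $e^{-s}$, the lower-order terms cancel: $u_t = 2u_{ss}$ (standard heat equation).
Data for $u$: $u(s,0) = e^{s}T(s,0) = 2 \sin(4 s)$. The boundary conditions carry over: $u(0,t) = u(\pi,t) = 0$.
Separating variables: $u = \sum c_n e^{-2n^2t} \sin(ns)$. From $u(s,0) = 2 \sin(4 s)$: $c_4=2$.
So $u(s,t) = 2 e^{-32 t} \sin(4 s)$, and $T(s,t) = e^{-s}u(s,t)$.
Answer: $T(s, t) = 2 e^{-s} e^{-32 t} \sin(4 s)$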